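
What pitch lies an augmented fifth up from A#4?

The fifth takes the letter from A up to E.
Moving 8 semitones up from A#4 (the size of an augmented fifth) reaches E##5.

E##5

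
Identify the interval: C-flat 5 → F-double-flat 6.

C to F spans four letter names (C-D-E-F), plus an octave: an eleventh.
The perfect eleventh is 17 semitones; here we have 16, one semitone narrower: diminished.
(Equivalently, a compound diminished fourth: a diminished fourth plus an octave.)

d11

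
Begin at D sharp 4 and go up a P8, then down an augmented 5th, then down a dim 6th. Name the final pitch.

Up a perfect octave from D#4: D#5 (12 semitones up).
D#5 down an augmented fifth → G4 (8 semitones).
G4 down a diminished sixth → B#3 (7 semitones).

B sharp 3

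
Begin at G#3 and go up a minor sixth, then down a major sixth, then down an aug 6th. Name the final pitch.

Bbb2

A minor sixth up from G#3 is E4.
A major sixth down from E4 is G3.
Down an augmented sixth from G3: Bbb2 (10 semitones down).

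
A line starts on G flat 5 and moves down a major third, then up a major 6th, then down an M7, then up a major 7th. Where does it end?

C flat 6

A major third down from Gb5 is Ebb5.
A major sixth up from Ebb5 is Cb6.
Down a major seventh from Cb6: Dbb5 (11 semitones down).
Up a major seventh from Dbb5: Cb6 (11 semitones up).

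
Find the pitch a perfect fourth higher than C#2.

The fourth takes the letter from C up to F.
Moving 5 semitones up from C#2 (the size of a perfect fourth) reaches F#2.

F#2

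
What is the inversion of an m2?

Interval numbers invert to sum to nine: 2 + 7 = 9, so a second inverts to a seventh.
Quality inverts too: minor becomes major. That makes the inversion a major seventh.

major 7th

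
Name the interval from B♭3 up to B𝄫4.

B to B is the same letter name, plus an octave, so the interval is some kind of octave.
Bb3 to Bbb4 spans 11 semitones — one semitone narrower than the perfect octave (12) — giving a diminished octave.

diminished octave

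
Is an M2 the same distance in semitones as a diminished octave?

A major second spans 2 semitones; a diminished octave spans 11 semitones. They differ by 9.

No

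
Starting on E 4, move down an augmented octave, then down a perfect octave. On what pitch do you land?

E flat 2

E4 down an augmented octave → Eb3 (13 semitones).
A perfect octave down from Eb3 is Eb2.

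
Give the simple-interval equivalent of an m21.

Each octave removed subtracts seven from the number: 21 − 14 = 7.
So a minor twenty-first is 2 octaves plus a minor seventh. The quality is unchanged.

minor seventh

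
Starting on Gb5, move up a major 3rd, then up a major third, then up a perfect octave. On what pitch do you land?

Gb5 up a major third → Bb5 (4 semitones).
Bb5 up a major third → D6 (4 semitones).
D6 up a perfect octave → D7 (12 semitones).

D7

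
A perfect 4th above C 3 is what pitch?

Four letter names up from C: F.
Moving 5 semitones up from C3 (the size of a perfect fourth) reaches F3.

F 3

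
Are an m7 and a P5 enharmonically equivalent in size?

No

A minor seventh spans 10 semitones; a perfect fifth spans 7 semitones. They differ by 3.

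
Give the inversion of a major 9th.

minor seventh

First reduce the compound major ninth to its simple form, a major second.
The rule of nine gives the new number: 9 − 2 = 7, so a second becomes a seventh.
And major becomes minor under inversion, so we get a minor seventh.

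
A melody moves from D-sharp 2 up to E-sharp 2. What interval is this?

major second

D to E spans two letter names (D-E): a second.
The major second spans 2 semitones, and D#2 to E#2 is exactly 2 semitones — so this is a major second.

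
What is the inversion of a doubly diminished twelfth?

doubly augmented fourth

First reduce the compound doubly diminished twelfth to its simple form, a doubly diminished fifth.
Inverted interval numbers add to nine, so a fifth pairs with a fourth (5 + 4 = 9).
The quality also flips — doubly diminished becomes doubly augmented — giving a doubly augmented fourth.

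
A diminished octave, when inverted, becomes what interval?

Inverted interval numbers add to nine, so an octave pairs with a unison (8 + 1 = 9).
The quality also flips — diminished becomes augmented — giving an augmented unison.

augmented 1st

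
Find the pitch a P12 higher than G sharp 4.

D sharp 6

The twelfth's letter: G up five letter names plus an octave → D.
A perfect twelfth spans 19 semitones, so from G#4 the target pitch is D#6.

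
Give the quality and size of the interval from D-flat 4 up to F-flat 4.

D to F spans three letter names (D-E-F), so the interval is some kind of third.
At 3 semitones, Db4→Fb4 falls one short of a major third: minor.

minor third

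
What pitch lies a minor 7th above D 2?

C 3

Seven letter names up from D: C.
A minor seventh is 10 semitones; 10 semitones up from D2 gives C3.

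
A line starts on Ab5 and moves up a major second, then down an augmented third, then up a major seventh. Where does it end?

A major second up from Ab5 is Bb5.
Down an augmented third from Bb5: Gbb5 (5 semitones down).
Gbb5 up a major seventh → Fb6 (11 semitones).

Fb6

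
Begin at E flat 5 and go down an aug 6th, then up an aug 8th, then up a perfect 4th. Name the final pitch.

C flat 6

Eb5 down an augmented sixth → Gbb4 (10 semitones).
Gbb4 up an augmented octave → Gb5 (13 semitones).
Up a perfect fourth from Gb5: Cb6 (5 semitones up).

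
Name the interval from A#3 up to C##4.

major third

A to C spans three letter names (A-B-C) — that makes it a third of some quality.
Counting semitones, A#3→C##4 is 4, which is the major third.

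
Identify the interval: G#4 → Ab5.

diminished 9th

G to A spans two letter names (G-A), plus an octave: a ninth.
A major ninth would be 14 semitones; G#4 to Ab5 is 12, two semitones narrower, so the interval is diminished.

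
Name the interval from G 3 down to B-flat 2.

M6

Descending from G3 to Bb2 is the same interval as ascending Bb2 to G3.
B to G spans six letter names (B-C-D-E-F-G): a sixth.
The major sixth spans 9 semitones, and Bb2 to G3 is exactly 9 semitones — so this is a major sixth.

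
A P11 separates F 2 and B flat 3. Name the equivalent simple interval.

Subtracting seven from the interval number removes an octave: 11 − 7 = 4.
Quality carries through unchanged, so the simple form is a perfect fourth.

perfect fourth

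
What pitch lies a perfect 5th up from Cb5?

Five letter names up from C: G.
A perfect fifth is 7 semitones; 7 semitones up from Cb5 gives Gb5.

Gb5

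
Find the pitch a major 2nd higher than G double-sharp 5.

Counting two letter names up from G lands on A.
Moving 2 semitones up from G##5 (the size of a major second) reaches A##5.

A double-sharp 5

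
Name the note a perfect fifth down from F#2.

Five letter names down from F: B.
A perfect fifth is 7 semitones; 7 semitones down from F#2 gives B1.

B1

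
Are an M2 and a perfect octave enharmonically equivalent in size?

2 semitones (major second) vs 12 semitones (perfect octave): not equal.

No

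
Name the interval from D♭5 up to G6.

D to G spans four letter names (D-E-F-G), plus an octave: an eleventh.
A perfect eleventh would be 17 semitones; Db5 to G6 is 18, one semitone wider, so the interval is augmented.
(Equivalently, a compound augmented fourth: an augmented fourth plus an octave.)

augmented 11th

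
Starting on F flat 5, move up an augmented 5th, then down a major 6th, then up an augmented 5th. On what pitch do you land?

B 5

An augmented fifth up from Fb5 is C6.
Down a major sixth from C6: Eb5 (9 semitones down).
Up an augmented fifth from Eb5: B5 (8 semitones up).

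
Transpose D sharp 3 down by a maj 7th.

E 2

Counting seven letter names down from D lands on E.
A major seventh spans 11 semitones, so from D#3 the target pitch is E2.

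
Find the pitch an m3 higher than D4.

F4

Three letter names up from D: F.
A minor third spans 3 semitones, so from D4 the target pitch is F4.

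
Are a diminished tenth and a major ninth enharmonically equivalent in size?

A diminished tenth spans 14 semitones, and a major ninth also spans 14 semitones — they're enharmonic.

Yes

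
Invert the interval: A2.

Inverted interval numbers add to nine, so a second pairs with a seventh (2 + 7 = 9).
Quality inverts too: augmented becomes diminished. That makes the inversion a diminished seventh.

diminished seventh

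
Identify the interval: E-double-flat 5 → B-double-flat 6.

perfect twelfth

E to B spans five letter names (E-F-G-A-B), plus an octave, so the interval is some kind of twelfth.
Counting semitones, Ebb5→Bbb6 is 19, which is the perfect twelfth.
(Equivalently, a compound perfect fifth: a perfect fifth plus an octave.)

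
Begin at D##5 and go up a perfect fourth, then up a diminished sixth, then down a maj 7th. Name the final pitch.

F5

D##5 up a perfect fourth → G##5 (5 semitones).
G##5 up a diminished sixth → E6 (7 semitones).
E6 down a major seventh → F5 (11 semitones).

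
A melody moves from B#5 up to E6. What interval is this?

d4

B to E spans four letter names (B-C-D-E): a fourth.
The perfect fourth is 5 semitones; here we have 4, one semitone narrower: diminished.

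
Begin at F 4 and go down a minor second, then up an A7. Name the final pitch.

D double-sharp 5

F4 down a minor second → E4 (1 semitone).
E4 up an augmented seventh → D##5 (12 semitones).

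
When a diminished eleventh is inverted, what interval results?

First reduce the compound diminished eleventh to its simple form, a diminished fourth.
The rule of nine gives the new number: 9 − 4 = 5, so a fourth becomes a fifth.
And diminished becomes augmented under inversion, so we get an augmented fifth.

A5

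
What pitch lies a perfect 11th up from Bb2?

Eb4

Counting four letter names plus an octave up from B lands on E.
Moving 17 semitones up from Bb2 (the size of a perfect eleventh) reaches Eb4.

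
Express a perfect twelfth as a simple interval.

Each octave removed subtracts seven from the number: 12 − 7 = 5.
So a perfect twelfth is an octave plus a perfect fifth. The quality is unchanged.

perfect 5th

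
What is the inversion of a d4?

augmented 5th

The rule of nine gives the new number: 9 − 4 = 5, so a fourth becomes a fifth.
Quality inverts too: diminished becomes augmented. That makes the inversion an augmented fifth.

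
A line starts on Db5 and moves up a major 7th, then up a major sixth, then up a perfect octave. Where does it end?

A7

Up a major seventh from Db5: C6 (11 semitones up).
A major sixth up from C6 is A6.
Up a perfect octave from A6: A7 (12 semitones up).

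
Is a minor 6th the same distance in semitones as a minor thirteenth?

A minor sixth is 8 semitones but a minor thirteenth is 20 semitones — different sizes.

No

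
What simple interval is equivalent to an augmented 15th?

augmented 8th

Each octave removed subtracts seven from the number: 15 − 7 = 8.
Quality carries through unchanged, so the simple form is an augmented octave.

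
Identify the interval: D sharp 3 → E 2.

Descending from D#3 to E2 is the same interval as ascending E2 to D#3.
E to D spans seven letter names (E-F-G-A-B-C-D): a seventh.
The major seventh spans 11 semitones, and E2 to D#3 is exactly 11 semitones — so this is a major seventh.

major 7th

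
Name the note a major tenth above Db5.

F6

The tenth's letter: D up three letter names plus an octave → F.
A major tenth is 16 semitones; 16 semitones up from Db5 gives F6.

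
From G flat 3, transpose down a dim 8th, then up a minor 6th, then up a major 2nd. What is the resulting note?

F 3

Gb3 down a diminished octave → G2 (11 semitones).
Up a minor sixth from G2: Eb3 (8 semitones up).
Up a major second from Eb3: F3 (2 semitones up).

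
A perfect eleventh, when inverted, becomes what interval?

perfect 5th

First reduce the compound perfect eleventh to its simple form, a perfect fourth.
Interval numbers invert to sum to nine: 4 + 5 = 9, so a fourth inverts to a fifth.
Quality inverts too: perfect stays perfect. That makes the inversion a perfect fifth.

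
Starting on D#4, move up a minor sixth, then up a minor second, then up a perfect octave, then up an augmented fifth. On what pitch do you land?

G#6

A minor sixth up from D#4 is B4.
A minor second up from B4 is C5.
Up a perfect octave from C5: C6 (12 semitones up).
An augmented fifth up from C6 is G#6.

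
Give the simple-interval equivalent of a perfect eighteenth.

P4

Take out 2 octaves (14 from the number): 18 − 14 = 4.
So a perfect eighteenth is 2 octaves plus a perfect fourth. The quality is unchanged.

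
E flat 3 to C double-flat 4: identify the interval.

E to C spans six letter names (E-F-G-A-B-C): a sixth.
A major sixth would be 9 semitones; Eb3 to Cbb4 is 7, two semitones narrower, so the interval is diminished.

diminished 6th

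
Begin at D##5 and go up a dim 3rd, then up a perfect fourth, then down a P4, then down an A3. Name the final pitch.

D##5 up a diminished third → F#5 (2 semitones).
F#5 up a perfect fourth → B5 (5 semitones).
B5 down a perfect fourth → F#5 (5 semitones).
Down an augmented third from F#5: Db5 (5 semitones down).

Db5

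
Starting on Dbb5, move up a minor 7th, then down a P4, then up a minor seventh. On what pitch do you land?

Fbb6

A minor seventh up from Dbb5 is Cbb6.
Cbb6 down a perfect fourth → Gbb5 (5 semitones).
Gbb5 up a minor seventh → Fbb6 (10 semitones).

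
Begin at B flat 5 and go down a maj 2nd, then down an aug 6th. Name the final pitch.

C double-flat 5

Down a major second from Bb5: Ab5 (2 semitones down).
Ab5 down an augmented sixth → Cbb5 (10 semitones).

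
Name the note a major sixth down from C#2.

Counting six letter names down from C lands on E.
Moving 9 semitones down from C#2 (the size of a major sixth) reaches E1.

E1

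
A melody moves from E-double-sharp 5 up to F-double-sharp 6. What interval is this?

E to F spans two letter names (E-F), plus an octave — that makes it a ninth of some quality.
A major ninth would be 14 semitones, but E##5 to F##6 is 13 — one semitone narrower, making it a minor ninth.
(Equivalently, a compound minor second: a minor second plus an octave.)

m9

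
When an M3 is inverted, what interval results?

Interval numbers invert to sum to nine: 3 + 6 = 9, so a third inverts to a sixth.
And major becomes minor under inversion, so we get a minor sixth.

minor sixth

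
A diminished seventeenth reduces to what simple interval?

d3

Take out 2 octaves (14 from the number): 17 − 14 = 3.
So a diminished seventeenth is 2 octaves plus a diminished third. The quality is unchanged.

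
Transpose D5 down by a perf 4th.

A4

Four letter names down from D: A.
Moving 5 semitones down from D5 (the size of a perfect fourth) reaches A4.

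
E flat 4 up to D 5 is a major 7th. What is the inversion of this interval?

Interval numbers invert to sum to nine: 7 + 2 = 9, so a seventh inverts to a second.
Quality inverts too: major becomes minor. That makes the inversion a minor second.

m2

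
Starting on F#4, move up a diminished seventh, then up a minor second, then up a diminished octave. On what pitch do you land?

F#4 up a diminished seventh → Eb5 (9 semitones).
A minor second up from Eb5 is Fb5.
Fb5 up a diminished octave → Fbb6 (11 semitones).

Fbb6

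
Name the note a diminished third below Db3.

B2

The third takes the letter from D down to B.
A diminished third is 2 semitones; 2 semitones down from Db3 gives B2.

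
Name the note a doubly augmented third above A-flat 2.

C-double-sharp 3

The third takes the letter from A up to C.
Moving 6 semitones up from Ab2 (the size of a doubly augmented third) reaches C##3.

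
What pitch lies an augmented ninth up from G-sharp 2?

A-double-sharp 3

Two letters up from G (plus an octave) reaches A.
An augmented ninth spans 15 semitones, so from G#2 the target pitch is A##3.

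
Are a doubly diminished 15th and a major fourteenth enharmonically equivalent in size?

22 semitones (doubly diminished fifteenth) vs 23 semitones (major fourteenth): not equal.

No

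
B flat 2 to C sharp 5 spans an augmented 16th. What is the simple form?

Each octave removed subtracts seven from the number: 16 − 14 = 2.
That makes an augmented sixteenth a compound augmented second — 2 octaves plus an augmented second.

augmented second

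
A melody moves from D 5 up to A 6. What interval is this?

D to A spans five letter names (D-E-F-G-A), plus an octave: a twelfth.
The perfect twelfth spans 19 semitones, and D5 to A6 is exactly 19 semitones — so this is a perfect twelfth.
(Equivalently, a compound perfect fifth: a perfect fifth plus an octave.)

perfect twelfth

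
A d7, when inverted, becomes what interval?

Interval numbers invert to sum to nine: 7 + 2 = 9, so a seventh inverts to a second.
And diminished becomes augmented under inversion, so we get an augmented second.

augmented second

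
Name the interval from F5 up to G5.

major second

F to G spans two letter names (F-G) — that makes it a second of some quality.
Counting semitones, F5→G5 is 2, which is the major second.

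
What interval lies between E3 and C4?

minor sixth

E to C spans six letter names (E-F-G-A-B-C) — that makes it a sixth of some quality.
E3 to C4 is 8 semitones, a half step short of the major sixth (9), so this is minor.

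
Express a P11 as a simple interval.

Each octave removed subtracts seven from the number: 11 − 7 = 4.
That makes a perfect eleventh a compound perfect fourth — an octave plus a perfect fourth.

P4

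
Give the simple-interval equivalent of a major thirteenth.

M6

Subtracting seven from the interval number removes an octave: 13 − 7 = 6.
So a major thirteenth is an octave plus a major sixth. The quality is unchanged.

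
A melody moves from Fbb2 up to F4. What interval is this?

doubly augmented fifteenth

F to F is the same letter name, plus 2 octaves, so the interval is some kind of fifteenth.
Fbb2 to F4 spans 26 semitones — two semitones wider than the perfect fifteenth (24) — giving a doubly augmented fifteenth.
(Equivalently, a compound doubly augmented octave: a doubly augmented octave plus an octave.)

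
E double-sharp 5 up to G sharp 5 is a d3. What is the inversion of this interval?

A6

Interval numbers invert to sum to nine: 3 + 6 = 9, so a third inverts to a sixth.
And diminished becomes augmented under inversion, so we get an augmented sixth.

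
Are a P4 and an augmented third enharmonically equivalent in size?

Yes

A perfect fourth spans 5 semitones, and an augmented third also spans 5 semitones — they're enharmonic.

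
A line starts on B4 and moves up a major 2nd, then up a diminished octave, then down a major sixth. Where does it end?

B4 up a major second → C#5 (2 semitones).
C#5 up a diminished octave → C6 (11 semitones).
Down a major sixth from C6: Eb5 (9 semitones down).

Eb5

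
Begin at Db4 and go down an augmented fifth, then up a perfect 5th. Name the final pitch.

Dbb4

An augmented fifth down from Db4 is Gbb3.
Up a perfect fifth from Gbb3: Dbb4 (7 semitones up).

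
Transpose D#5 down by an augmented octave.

D4

For an octave the letter name doesn't change: still D, an octave down.
An augmented octave spans 13 semitones, so from D#5 the target pitch is D4.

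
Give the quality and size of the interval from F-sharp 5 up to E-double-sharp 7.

F to E spans seven letter names (F-G-A-B-C-D-E), plus an octave: a fourteenth.
A major fourteenth would be 23 semitones; F#5 to E##7 is 24, one semitone wider, so the interval is augmented.
(Equivalently, a compound augmented seventh: an augmented seventh plus an octave.)

augmented 14th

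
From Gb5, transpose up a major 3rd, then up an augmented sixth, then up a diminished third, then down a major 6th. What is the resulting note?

Db6

Up a major third from Gb5: Bb5 (4 semitones up).
An augmented sixth up from Bb5 is G#6.
Up a diminished third from G#6: Bb6 (2 semitones up).
Bb6 down a major sixth → Db6 (9 semitones).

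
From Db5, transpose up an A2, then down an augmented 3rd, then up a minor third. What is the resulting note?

Db5 up an augmented second → E5 (3 semitones).
Down an augmented third from E5: Cb5 (5 semitones down).
A minor third up from Cb5 is Ebb5.

Ebb5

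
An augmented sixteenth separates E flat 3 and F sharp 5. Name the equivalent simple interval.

augmented 2nd

Take out 2 octaves (14 from the number): 16 − 14 = 2.
So an augmented sixteenth is 2 octaves plus an augmented second. The quality is unchanged.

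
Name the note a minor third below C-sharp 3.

A-sharp 2

The third takes the letter from C down to A.
A minor third spans 3 semitones, so from C#3 the target pitch is A#2.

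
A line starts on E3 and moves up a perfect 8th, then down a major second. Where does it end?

A perfect octave up from E3 is E4.
A major second down from E4 is D4.

D4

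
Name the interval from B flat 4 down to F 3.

perfect 11th

Descending from Bb4 to F3 is the same interval as ascending F3 to Bb4.
F to B spans four letter names (F-G-A-B), plus an octave, so the interval is some kind of eleventh.
Counting semitones, F3→Bb4 is 17, which is the perfect eleventh.
(Equivalently, a compound perfect fourth: a perfect fourth plus an octave.)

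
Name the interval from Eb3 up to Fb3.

E to F spans two letter names (E-F) — that makes it a second of some quality.
A major second would be 2 semitones, but Eb3 to Fb3 is 1 — one semitone narrower, making it a minor second.

minor 2nd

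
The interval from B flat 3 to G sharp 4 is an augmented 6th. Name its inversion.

The rule of nine gives the new number: 9 − 6 = 3, so a sixth becomes a third.
Quality inverts too: augmented becomes diminished. That makes the inversion a diminished third.

d3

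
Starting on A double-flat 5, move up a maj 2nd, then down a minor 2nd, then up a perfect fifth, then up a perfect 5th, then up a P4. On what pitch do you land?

Abb5 up a major second → Bbb5 (2 semitones).
A minor second down from Bbb5 is Ab5.
Up a perfect fifth from Ab5: Eb6 (7 semitones up).
A perfect fifth up from Eb6 is Bb6.
Up a perfect fourth from Bb6: Eb7 (5 semitones up).

E flat 7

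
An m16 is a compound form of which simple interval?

minor 2nd

Take out 2 octaves (14 from the number): 16 − 14 = 2.
Quality carries through unchanged, so the simple form is a minor second.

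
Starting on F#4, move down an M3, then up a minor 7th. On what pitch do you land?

C5

A major third down from F#4 is D4.
D4 up a minor seventh → C5 (10 semitones).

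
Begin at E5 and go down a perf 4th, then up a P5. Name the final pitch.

F#5

A perfect fourth down from E5 is B4.
Up a perfect fifth from B4: F#5 (7 semitones up).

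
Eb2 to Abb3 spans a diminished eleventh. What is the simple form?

diminished 4th

Subtracting seven from the interval number removes an octave: 11 − 7 = 4.
So a diminished eleventh is an octave plus a diminished fourth. The quality is unchanged.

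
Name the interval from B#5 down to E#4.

Descending from B#5 to E#4 is the same interval as ascending E#4 to B#5.
E to B spans five letter names (E-F-G-A-B), plus an octave: a twelfth.
The perfect twelfth spans 19 semitones, and E#4 to B#5 is exactly 19 semitones — so this is a perfect twelfth.
(Equivalently, a compound perfect fifth: a perfect fifth plus an octave.)

perfect 12th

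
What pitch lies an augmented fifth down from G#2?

Five letter names down from G: C.
An augmented fifth is 8 semitones; 8 semitones down from G#2 gives C2.

C2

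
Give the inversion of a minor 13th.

major 3rd

First reduce the compound minor thirteenth to its simple form, a minor sixth.
The rule of nine gives the new number: 9 − 6 = 3, so a sixth becomes a third.
And minor becomes major under inversion, so we get a major third.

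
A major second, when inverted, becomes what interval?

Inverted interval numbers add to nine, so a second pairs with a seventh (2 + 7 = 9).
Quality inverts too: major becomes minor. That makes the inversion a minor seventh.

minor 7th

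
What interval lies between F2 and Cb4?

diminished twelfth

F to C spans five letter names (F-G-A-B-C), plus an octave: a twelfth.
A perfect twelfth would be 19 semitones; F2 to Cb4 is 18, one semitone narrower, so the interval is diminished.
(Equivalently, a compound diminished fifth: a diminished fifth plus an octave.)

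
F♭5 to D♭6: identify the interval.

F to D spans six letter names (F-G-A-B-C-D): a sixth.
The major sixth spans 9 semitones, and Fb5 to Db6 is exactly 9 semitones — so this is a major sixth.

M6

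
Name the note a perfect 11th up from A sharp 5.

D sharp 7

Counting four letter names plus an octave up from A lands on D.
A perfect eleventh is 17 semitones; 17 semitones up from A#5 gives D#7.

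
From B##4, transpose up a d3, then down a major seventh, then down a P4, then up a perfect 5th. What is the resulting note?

A diminished third up from B##4 is D#5.
Down a major seventh from D#5: E4 (11 semitones down).
A perfect fourth down from E4 is B3.
Up a perfect fifth from B3: F#4 (7 semitones up).

F#4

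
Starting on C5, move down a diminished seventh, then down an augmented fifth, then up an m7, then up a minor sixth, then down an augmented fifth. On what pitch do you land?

C5 down a diminished seventh → D#4 (9 semitones).
An augmented fifth down from D#4 is G3.
G3 up a minor seventh → F4 (10 semitones).
F4 up a minor sixth → Db5 (8 semitones).
An augmented fifth down from Db5 is Gbb4.

Gbb4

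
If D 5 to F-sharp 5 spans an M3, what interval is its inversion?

minor 6th

Interval numbers invert to sum to nine: 3 + 6 = 9, so a third inverts to a sixth.
The quality also flips — major becomes minor — giving a minor sixth.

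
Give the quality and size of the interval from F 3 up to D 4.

major sixth

F to D spans six letter names (F-G-A-B-C-D), so the interval is some kind of sixth.
F3 to D4 is 9 semitones, matching the major sixth exactly, so the quality is major.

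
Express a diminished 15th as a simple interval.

Subtracting seven from the interval number removes an octave: 15 − 7 = 8.
Quality carries through unchanged, so the simple form is a diminished octave.

diminished 8th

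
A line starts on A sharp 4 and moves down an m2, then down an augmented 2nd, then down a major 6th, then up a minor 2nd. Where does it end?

B flat 3

Down a minor second from A#4: G##4 (1 semitone down).
Down an augmented second from G##4: F#4 (3 semitones down).
Down a major sixth from F#4: A3 (9 semitones down).
A minor second up from A3 is Bb3.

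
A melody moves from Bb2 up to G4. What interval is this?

major thirteenth

B to G spans six letter names (B-C-D-E-F-G), plus an octave — that makes it a thirteenth of some quality.
The major thirteenth spans 21 semitones, and Bb2 to G4 is exactly 21 semitones — so this is a major thirteenth.
(Equivalently, a compound major sixth: a major sixth plus an octave.)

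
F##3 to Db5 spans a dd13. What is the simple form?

Each octave removed subtracts seven from the number: 13 − 7 = 6.
That makes a doubly diminished thirteenth a compound doubly diminished sixth — an octave plus a doubly diminished sixth.

doubly diminished 6th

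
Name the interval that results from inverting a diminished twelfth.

First reduce the compound diminished twelfth to its simple form, a diminished fifth.
The rule of nine gives the new number: 9 − 5 = 4, so a fifth becomes a fourth.
The quality also flips — diminished becomes augmented — giving an augmented fourth.

augmented fourth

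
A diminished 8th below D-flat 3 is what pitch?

The letter stays D (same as the start), shifted an octave down.
Moving 11 semitones down from Db3 (the size of a diminished octave) reaches D2.

D 2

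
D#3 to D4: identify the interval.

diminished octave

D to D is the same letter name, plus an octave — that makes it an octave of some quality.
D#3 to D4 spans 11 semitones — one semitone narrower than the perfect octave (12) — giving a diminished octave.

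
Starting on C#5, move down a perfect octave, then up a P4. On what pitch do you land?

F#4

C#5 down a perfect octave → C#4 (12 semitones).
Up a perfect fourth from C#4: F#4 (5 semitones up).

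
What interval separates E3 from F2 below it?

Descending from E3 to F2 is the same interval as ascending F2 to E3.
F to E spans seven letter names (F-G-A-B-C-D-E): a seventh.
The major seventh spans 11 semitones, and F2 to E3 is exactly 11 semitones — so this is a major seventh.

M7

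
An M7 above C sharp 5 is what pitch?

B sharp 5

The seventh takes the letter from C up to B.
A major seventh is 11 semitones; 11 semitones up from C#5 gives B#5.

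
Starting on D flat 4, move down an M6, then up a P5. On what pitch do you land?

C flat 4

Db4 down a major sixth → Fb3 (9 semitones).
Fb3 up a perfect fifth → Cb4 (7 semitones).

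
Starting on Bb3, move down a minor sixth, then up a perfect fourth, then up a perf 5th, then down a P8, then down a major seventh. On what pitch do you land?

Eb2

A minor sixth down from Bb3 is D3.
D3 up a perfect fourth → G3 (5 semitones).
A perfect fifth up from G3 is D4.
D4 down a perfect octave → D3 (12 semitones).
D3 down a major seventh → Eb2 (11 semitones).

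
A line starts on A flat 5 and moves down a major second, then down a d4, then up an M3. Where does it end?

Down a major second from Ab5: Gb5 (2 semitones down).
Gb5 down a diminished fourth → D5 (4 semitones).
A major third up from D5 is F#5.

F sharp 5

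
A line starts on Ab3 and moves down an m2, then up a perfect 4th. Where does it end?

A minor second down from Ab3 is G3.
A perfect fourth up from G3 is C4.

C4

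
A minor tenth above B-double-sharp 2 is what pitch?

D-double-sharp 4

Three letters up from B (plus an octave) reaches D.
A minor tenth is 15 semitones; 15 semitones up from B##2 gives D##4.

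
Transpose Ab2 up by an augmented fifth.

The fifth takes the letter from A up to E.
Moving 8 semitones up from Ab2 (the size of an augmented fifth) reaches E3.

E3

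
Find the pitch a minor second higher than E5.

F5

Counting two letter names up from E lands on F.
Moving 1 semitone up from E5 (the size of a minor second) reaches F5.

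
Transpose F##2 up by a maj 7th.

E##3

Counting seven letter names up from F lands on E.
Moving 11 semitones up from F##2 (the size of a major seventh) reaches E##3.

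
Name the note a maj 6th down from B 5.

D 5

Six letter names down from B: D.
Moving 9 semitones down from B5 (the size of a major sixth) reaches D5.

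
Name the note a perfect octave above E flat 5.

For an octave the letter name doesn't change: still E, an octave up.
A perfect octave spans 12 semitones, so from Eb5 the target pitch is Eb6.

E flat 6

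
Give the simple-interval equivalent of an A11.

A4

Take out an octave (7 from the number): 11 − 7 = 4.
Quality carries through unchanged, so the simple form is an augmented fourth.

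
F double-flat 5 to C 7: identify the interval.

doubly augmented 12th

F to C spans five letter names (F-G-A-B-C), plus an octave — that makes it a twelfth of some quality.
Fbb5 to C7 spans 21 semitones — two semitones wider than the perfect twelfth (19) — giving a doubly augmented twelfth.
(Equivalently, a compound doubly augmented fifth: a doubly augmented fifth plus an octave.)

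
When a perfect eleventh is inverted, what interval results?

perfect 5th

First reduce the compound perfect eleventh to its simple form, a perfect fourth.
Inverted interval numbers add to nine, so a fourth pairs with a fifth (4 + 5 = 9).
And perfect stays perfect under inversion, so we get a perfect fifth.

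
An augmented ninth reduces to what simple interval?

Subtracting seven from the interval number removes an octave: 9 − 7 = 2.
That makes an augmented ninth a compound augmented second — an octave plus an augmented second.

augmented second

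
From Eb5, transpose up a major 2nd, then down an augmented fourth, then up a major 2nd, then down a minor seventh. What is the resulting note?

Eb4

Eb5 up a major second → F5 (2 semitones).
An augmented fourth down from F5 is Cb5.
Up a major second from Cb5: Db5 (2 semitones up).
A minor seventh down from Db5 is Eb4.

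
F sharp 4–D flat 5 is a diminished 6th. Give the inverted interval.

The rule of nine gives the new number: 9 − 6 = 3, so a sixth becomes a third.
And diminished becomes augmented under inversion, so we get an augmented third.

augmented third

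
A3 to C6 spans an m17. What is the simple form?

Take out 2 octaves (14 from the number): 17 − 14 = 3.
So a minor seventeenth is 2 octaves plus a minor third. The quality is unchanged.

m3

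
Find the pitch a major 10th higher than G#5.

B#6

The tenth's letter: G up three letter names plus an octave → B.
A major tenth spans 16 semitones, so from G#5 the target pitch is B#6.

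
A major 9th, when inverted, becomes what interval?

First reduce the compound major ninth to its simple form, a major second.
The rule of nine gives the new number: 9 − 2 = 7, so a second becomes a seventh.
Quality inverts too: major becomes minor. That makes the inversion a minor seventh.

m7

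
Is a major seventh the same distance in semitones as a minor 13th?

No

A major seventh spans 11 semitones; a minor thirteenth spans 20 semitones. They differ by 9.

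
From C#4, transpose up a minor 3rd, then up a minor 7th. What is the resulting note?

D5

Up a minor third from C#4: E4 (3 semitones up).
Up a minor seventh from E4: D5 (10 semitones up).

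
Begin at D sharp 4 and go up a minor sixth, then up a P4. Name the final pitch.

A minor sixth up from D#4 is B4.
A perfect fourth up from B4 is E5.

E 5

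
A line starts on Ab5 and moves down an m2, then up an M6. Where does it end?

Down a minor second from Ab5: G5 (1 semitone down).
G5 up a major sixth → E6 (9 semitones).

E6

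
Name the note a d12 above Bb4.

Fb6

Five letters up from B (plus an octave) reaches F.
Moving 18 semitones up from Bb4 (the size of a diminished twelfth) reaches Fb6.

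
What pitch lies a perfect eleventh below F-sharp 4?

C-sharp 3

Four letters down from F (plus an octave) reaches C.
Moving 17 semitones down from F#4 (the size of a perfect eleventh) reaches C#3.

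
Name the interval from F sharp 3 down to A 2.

Descending from F#3 to A2 is the same interval as ascending A2 to F#3.
A to F spans six letter names (A-B-C-D-E-F), so the interval is some kind of sixth.
Counting semitones, A2→F#3 is 9, which is the major sixth.

M6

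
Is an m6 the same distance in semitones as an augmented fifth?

Yes

A minor sixth spans 8 semitones, and an augmented fifth also spans 8 semitones — they're enharmonic.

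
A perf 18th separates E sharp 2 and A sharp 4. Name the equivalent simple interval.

Each octave removed subtracts seven from the number: 18 − 14 = 4.
So a perfect eighteenth is 2 octaves plus a perfect fourth. The quality is unchanged.

P4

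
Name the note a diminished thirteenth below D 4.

The thirteenth's letter: D down six letter names plus an octave → F.
A diminished thirteenth spans 19 semitones, so from D4 the target pitch is F##2.

F-double-sharp 2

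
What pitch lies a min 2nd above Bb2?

Cb3

The second takes the letter from B up to C.
Moving 1 semitone up from Bb2 (the size of a minor second) reaches Cb3.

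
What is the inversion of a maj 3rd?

m6

Interval numbers invert to sum to nine: 3 + 6 = 9, so a third inverts to a sixth.
And major becomes minor under inversion, so we get a minor sixth.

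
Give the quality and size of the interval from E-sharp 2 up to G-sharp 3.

minor tenth

E to G spans three letter names (E-F-G), plus an octave, so the interval is some kind of tenth.
A major tenth would be 16 semitones, but E#2 to G#3 is 15 — one semitone narrower, making it a minor tenth.
(Equivalently, a compound minor third: a minor third plus an octave.)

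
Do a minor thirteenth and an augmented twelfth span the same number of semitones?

Yes

A minor thirteenth = 20 semitones = an augmented twelfth; enharmonically equal.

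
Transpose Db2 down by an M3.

Bbb1

Three letter names down from D: B.
Moving 4 semitones down from Db2 (the size of a major third) reaches Bbb1.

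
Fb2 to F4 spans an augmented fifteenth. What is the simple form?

Each octave removed subtracts seven from the number: 15 − 7 = 8.
That makes an augmented fifteenth a compound augmented octave — an octave plus an augmented octave.

augmented octave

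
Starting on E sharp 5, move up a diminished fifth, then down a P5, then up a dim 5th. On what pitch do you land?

B flat 5

E#5 up a diminished fifth → B5 (6 semitones).
Down a perfect fifth from B5: E5 (7 semitones down).
Up a diminished fifth from E5: Bb5 (6 semitones up).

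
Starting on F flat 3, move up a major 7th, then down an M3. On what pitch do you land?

A major seventh up from Fb3 is Eb4.
A major third down from Eb4 is Cb4.

C flat 4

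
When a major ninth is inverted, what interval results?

First reduce the compound major ninth to its simple form, a major second.
Inverted interval numbers add to nine, so a second pairs with a seventh (2 + 7 = 9).
And major becomes minor under inversion, so we get a minor seventh.

minor seventh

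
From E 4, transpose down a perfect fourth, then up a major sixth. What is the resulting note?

E4 down a perfect fourth → B3 (5 semitones).
B3 up a major sixth → G#4 (9 semitones).

G sharp 4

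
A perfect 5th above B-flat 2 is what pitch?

Five letter names up from B: F.
Moving 7 semitones up from Bb2 (the size of a perfect fifth) reaches F3.

F 3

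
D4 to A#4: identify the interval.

augmented 5th

D to A spans five letter names (D-E-F-G-A), so the interval is some kind of fifth.
D4 to A#4 spans 8 semitones — one semitone wider than the perfect fifth (7) — giving an augmented fifth.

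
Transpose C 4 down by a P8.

For an octave the letter name doesn't change: still C, an octave down.
A perfect octave is 12 semitones; 12 semitones down from C4 gives C3.

C 3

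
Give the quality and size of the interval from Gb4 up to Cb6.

perfect eleventh

G to C spans four letter names (G-A-B-C), plus an octave, so the interval is some kind of eleventh.
Counting semitones, Gb4→Cb6 is 17, which is the perfect eleventh.
(Equivalently, a compound perfect fourth: a perfect fourth plus an octave.)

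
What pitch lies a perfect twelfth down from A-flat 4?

D-flat 3

Five letters down from A (plus an octave) reaches D.
A perfect twelfth spans 19 semitones, so from Ab4 the target pitch is Db3.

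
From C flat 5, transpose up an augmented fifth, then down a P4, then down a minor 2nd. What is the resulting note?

C sharp 5

Cb5 up an augmented fifth → G5 (8 semitones).
A perfect fourth down from G5 is D5.
A minor second down from D5 is C#5.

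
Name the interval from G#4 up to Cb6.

doubly diminished eleventh

G to C spans four letter names (G-A-B-C), plus an octave, so the interval is some kind of eleventh.
G#4 to Cb6 spans 15 semitones — two semitones narrower than the perfect eleventh (17) — giving a doubly diminished eleventh.
(Equivalently, a compound doubly diminished fourth: a doubly diminished fourth plus an octave.)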